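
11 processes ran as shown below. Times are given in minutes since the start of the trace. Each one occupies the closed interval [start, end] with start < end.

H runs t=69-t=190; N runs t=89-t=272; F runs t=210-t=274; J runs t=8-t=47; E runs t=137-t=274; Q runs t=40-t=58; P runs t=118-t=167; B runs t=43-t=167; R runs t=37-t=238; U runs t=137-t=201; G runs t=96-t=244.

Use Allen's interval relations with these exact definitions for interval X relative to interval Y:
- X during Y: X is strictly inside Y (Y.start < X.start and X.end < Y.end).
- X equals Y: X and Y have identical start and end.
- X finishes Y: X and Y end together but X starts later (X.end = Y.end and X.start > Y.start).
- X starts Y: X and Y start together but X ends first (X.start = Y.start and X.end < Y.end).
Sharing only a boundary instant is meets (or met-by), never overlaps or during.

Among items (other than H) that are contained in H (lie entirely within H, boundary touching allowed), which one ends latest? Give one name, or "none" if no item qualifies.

P

Target H = [t=69, t=190].
B [t=43, t=167] → overlaps → excluded.
E [t=137, t=274] → overlapped-by → excluded.
F [t=210, t=274] → after → excluded.
G [t=96, t=244] → overlapped-by → excluded.
J [t=8, t=47] → before → excluded.
N [t=89, t=272] → overlapped-by → excluded.
P [t=118, t=167] → during → candidate.
Q [t=40, t=58] → before → excluded.
R [t=37, t=238] → contains → excluded.
U [t=137, t=201] → overlapped-by → excluded.
Among candidates, latest end is t=167 → P.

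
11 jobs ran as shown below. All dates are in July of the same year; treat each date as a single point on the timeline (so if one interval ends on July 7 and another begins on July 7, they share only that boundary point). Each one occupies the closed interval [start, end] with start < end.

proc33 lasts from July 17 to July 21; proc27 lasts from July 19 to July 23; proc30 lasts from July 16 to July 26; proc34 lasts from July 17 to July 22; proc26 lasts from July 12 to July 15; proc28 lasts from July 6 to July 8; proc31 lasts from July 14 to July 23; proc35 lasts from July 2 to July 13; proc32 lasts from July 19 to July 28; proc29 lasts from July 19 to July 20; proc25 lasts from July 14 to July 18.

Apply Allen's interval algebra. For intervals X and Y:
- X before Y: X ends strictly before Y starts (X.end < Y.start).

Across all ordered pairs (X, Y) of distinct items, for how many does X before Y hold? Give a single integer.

Checking all 110 ordered pairs for relation 'before'; matching pairs in alphabetical order:
(proc25, proc27): proc25 before proc27 ✓
(proc25, proc29): proc25 before proc29 ✓
(proc25, proc32): proc25 before proc32 ✓
(proc26, proc27): proc26 before proc27 ✓
(proc26, proc29): proc26 before proc29 ✓
(proc26, proc30): proc26 before proc30 ✓
(proc26, proc32): proc26 before proc32 ✓
(proc26, proc33): proc26 before proc33 ✓
(proc26, proc34): proc26 before proc34 ✓
(proc28, proc25): proc28 before proc25 ✓
(proc28, proc26): proc28 before proc26 ✓
(proc28, proc27): proc28 before proc27 ✓
(proc28, proc29): proc28 before proc29 ✓
(proc28, proc30): proc28 before proc30 ✓
(proc28, proc31): proc28 before proc31 ✓
(proc28, proc32): proc28 before proc32 ✓
(proc28, proc33): proc28 before proc33 ✓
(proc28, proc34): proc28 before proc34 ✓
(proc35, proc25): proc35 before proc25 ✓
(proc35, proc27): proc35 before proc27 ✓
(proc35, proc29): proc35 before proc29 ✓
(proc35, proc30): proc35 before proc30 ✓
(proc35, proc31): proc35 before proc31 ✓
(proc35, proc32): proc35 before proc32 ✓
... plus 2 further pairs not listed.
Count: 26.

26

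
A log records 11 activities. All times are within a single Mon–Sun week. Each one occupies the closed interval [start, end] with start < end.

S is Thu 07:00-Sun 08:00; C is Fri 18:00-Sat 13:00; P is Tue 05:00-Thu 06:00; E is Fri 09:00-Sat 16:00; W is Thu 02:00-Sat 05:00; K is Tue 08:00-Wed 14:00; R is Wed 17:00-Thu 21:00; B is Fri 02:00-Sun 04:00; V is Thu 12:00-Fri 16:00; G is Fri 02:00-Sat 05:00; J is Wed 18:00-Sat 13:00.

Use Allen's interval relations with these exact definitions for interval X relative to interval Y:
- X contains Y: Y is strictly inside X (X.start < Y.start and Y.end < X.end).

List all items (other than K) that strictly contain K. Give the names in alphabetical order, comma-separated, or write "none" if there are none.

Target K = [Tue 08:00, Wed 14:00].
B [Fri 02:00, Sun 04:00] → after → no.
C [Fri 18:00, Sat 13:00] → after → no.
E [Fri 09:00, Sat 16:00] → after → no.
G [Fri 02:00, Sat 05:00] → after → no.
J [Wed 18:00, Sat 13:00] → after → no.
P [Tue 05:00, Thu 06:00] → contains → yes.
R [Wed 17:00, Thu 21:00] → after → no.
S [Thu 07:00, Sun 08:00] → after → no.
V [Thu 12:00, Fri 16:00] → after → no.
W [Thu 02:00, Sat 05:00] → after → no.
Result: P.

P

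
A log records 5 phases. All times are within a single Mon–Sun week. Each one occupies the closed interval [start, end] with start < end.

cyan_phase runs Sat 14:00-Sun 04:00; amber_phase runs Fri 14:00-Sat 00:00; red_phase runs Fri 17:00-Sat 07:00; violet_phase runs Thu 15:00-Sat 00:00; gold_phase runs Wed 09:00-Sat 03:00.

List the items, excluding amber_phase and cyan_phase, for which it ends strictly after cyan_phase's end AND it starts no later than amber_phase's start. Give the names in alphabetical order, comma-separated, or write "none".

none

Conditions: its end is strictly after cyan_phase's end (X.end > Sun 04:00) AND its start is no later than amber_phase's start (X.start <= Fri 14:00).
gold_phase: end Sat 03:00 > Sun 04:00? ✗; start Wed 09:00 <= Fri 14:00? ✓ → no.
red_phase: end Sat 07:00 > Sun 04:00? ✗; start Fri 17:00 <= Fri 14:00? ✗ → no.
violet_phase: end Sat 00:00 > Sun 04:00? ✗; start Thu 15:00 <= Fri 14:00? ✓ → no.
Result: none.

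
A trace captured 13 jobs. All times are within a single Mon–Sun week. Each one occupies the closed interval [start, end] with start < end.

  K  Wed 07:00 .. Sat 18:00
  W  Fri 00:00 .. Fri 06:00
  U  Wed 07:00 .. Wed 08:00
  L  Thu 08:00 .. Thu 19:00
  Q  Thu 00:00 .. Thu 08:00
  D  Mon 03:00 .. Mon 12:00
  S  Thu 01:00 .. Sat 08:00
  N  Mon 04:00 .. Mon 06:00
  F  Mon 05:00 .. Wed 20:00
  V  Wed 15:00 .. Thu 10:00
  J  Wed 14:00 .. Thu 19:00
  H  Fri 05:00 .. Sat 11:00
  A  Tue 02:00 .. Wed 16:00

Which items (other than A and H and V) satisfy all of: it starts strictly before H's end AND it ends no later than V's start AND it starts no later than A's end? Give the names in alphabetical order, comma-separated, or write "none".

D, N, U

Conditions: its start is strictly before H's end (X.start < Sat 11:00) AND its end is no later than V's start (X.end <= Wed 15:00) AND its start is no later than A's end (X.start <= Wed 16:00).
D: start Mon 03:00 < Sat 11:00? ✓; end Mon 12:00 <= Wed 15:00? ✓; start Mon 03:00 <= Wed 16:00? ✓ → yes.
F: start Mon 05:00 < Sat 11:00? ✓; end Wed 20:00 <= Wed 15:00? ✗; start Mon 05:00 <= Wed 16:00? ✓ → no.
J: start Wed 14:00 < Sat 11:00? ✓; end Thu 19:00 <= Wed 15:00? ✗; start Wed 14:00 <= Wed 16:00? ✓ → no.
K: start Wed 07:00 < Sat 11:00? ✓; end Sat 18:00 <= Wed 15:00? ✗; start Wed 07:00 <= Wed 16:00? ✓ → no.
L: start Thu 08:00 < Sat 11:00? ✓; end Thu 19:00 <= Wed 15:00? ✗; start Thu 08:00 <= Wed 16:00? ✗ → no.
N: start Mon 04:00 < Sat 11:00? ✓; end Mon 06:00 <= Wed 15:00? ✓; start Mon 04:00 <= Wed 16:00? ✓ → yes.
Q: start Thu 00:00 < Sat 11:00? ✓; end Thu 08:00 <= Wed 15:00? ✗; start Thu 00:00 <= Wed 16:00? ✗ → no.
S: start Thu 01:00 < Sat 11:00? ✓; end Sat 08:00 <= Wed 15:00? ✗; start Thu 01:00 <= Wed 16:00? ✗ → no.
U: start Wed 07:00 < Sat 11:00? ✓; end Wed 08:00 <= Wed 15:00? ✓; start Wed 07:00 <= Wed 16:00? ✓ → yes.
W: start Fri 00:00 < Sat 11:00? ✓; end Fri 06:00 <= Wed 15:00? ✗; start Fri 00:00 <= Wed 16:00? ✗ → no.
Result: D, N, U.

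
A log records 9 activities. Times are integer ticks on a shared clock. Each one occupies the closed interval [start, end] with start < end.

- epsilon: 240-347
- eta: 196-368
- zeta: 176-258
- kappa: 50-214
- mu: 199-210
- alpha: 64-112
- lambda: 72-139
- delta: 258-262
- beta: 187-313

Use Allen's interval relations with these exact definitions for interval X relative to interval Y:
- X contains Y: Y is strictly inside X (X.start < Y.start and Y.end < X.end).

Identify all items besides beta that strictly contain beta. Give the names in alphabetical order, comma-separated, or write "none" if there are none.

none

Target beta = [187, 313].
alpha [64, 112] → before → no.
delta [258, 262] → during → no.
epsilon [240, 347] → overlapped-by → no.
eta [196, 368] → overlapped-by → no.
kappa [50, 214] → overlaps → no.
lambda [72, 139] → before → no.
mu [199, 210] → during → no.
zeta [176, 258] → overlaps → no.
Result: none.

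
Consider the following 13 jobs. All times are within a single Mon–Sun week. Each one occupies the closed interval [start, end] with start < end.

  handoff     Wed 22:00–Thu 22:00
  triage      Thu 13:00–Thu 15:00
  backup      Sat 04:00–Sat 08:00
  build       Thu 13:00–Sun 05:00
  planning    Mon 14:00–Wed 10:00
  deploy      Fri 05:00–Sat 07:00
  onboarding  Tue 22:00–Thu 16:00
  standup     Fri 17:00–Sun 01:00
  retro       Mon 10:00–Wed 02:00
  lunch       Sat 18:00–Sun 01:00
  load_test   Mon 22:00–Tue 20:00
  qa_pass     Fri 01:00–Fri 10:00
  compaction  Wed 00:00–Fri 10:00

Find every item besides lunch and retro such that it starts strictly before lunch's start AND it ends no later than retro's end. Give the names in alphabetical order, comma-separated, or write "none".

Conditions: its start is strictly before lunch's start (X.start < Sat 18:00) AND its end is no later than retro's end (X.end <= Wed 02:00).
backup: start Sat 04:00 < Sat 18:00? ✓; end Sat 08:00 <= Wed 02:00? ✗ → no.
build: start Thu 13:00 < Sat 18:00? ✓; end Sun 05:00 <= Wed 02:00? ✗ → no.
compaction: start Wed 00:00 < Sat 18:00? ✓; end Fri 10:00 <= Wed 02:00? ✗ → no.
deploy: start Fri 05:00 < Sat 18:00? ✓; end Sat 07:00 <= Wed 02:00? ✗ → no.
handoff: start Wed 22:00 < Sat 18:00? ✓; end Thu 22:00 <= Wed 02:00? ✗ → no.
load_test: start Mon 22:00 < Sat 18:00? ✓; end Tue 20:00 <= Wed 02:00? ✓ → yes.
onboarding: start Tue 22:00 < Sat 18:00? ✓; end Thu 16:00 <= Wed 02:00? ✗ → no.
planning: start Mon 14:00 < Sat 18:00? ✓; end Wed 10:00 <= Wed 02:00? ✗ → no.
qa_pass: start Fri 01:00 < Sat 18:00? ✓; end Fri 10:00 <= Wed 02:00? ✗ → no.
standup: start Fri 17:00 < Sat 18:00? ✓; end Sun 01:00 <= Wed 02:00? ✗ → no.
triage: start Thu 13:00 < Sat 18:00? ✓; end Thu 15:00 <= Wed 02:00? ✗ → no.
Result: load_test.

load_test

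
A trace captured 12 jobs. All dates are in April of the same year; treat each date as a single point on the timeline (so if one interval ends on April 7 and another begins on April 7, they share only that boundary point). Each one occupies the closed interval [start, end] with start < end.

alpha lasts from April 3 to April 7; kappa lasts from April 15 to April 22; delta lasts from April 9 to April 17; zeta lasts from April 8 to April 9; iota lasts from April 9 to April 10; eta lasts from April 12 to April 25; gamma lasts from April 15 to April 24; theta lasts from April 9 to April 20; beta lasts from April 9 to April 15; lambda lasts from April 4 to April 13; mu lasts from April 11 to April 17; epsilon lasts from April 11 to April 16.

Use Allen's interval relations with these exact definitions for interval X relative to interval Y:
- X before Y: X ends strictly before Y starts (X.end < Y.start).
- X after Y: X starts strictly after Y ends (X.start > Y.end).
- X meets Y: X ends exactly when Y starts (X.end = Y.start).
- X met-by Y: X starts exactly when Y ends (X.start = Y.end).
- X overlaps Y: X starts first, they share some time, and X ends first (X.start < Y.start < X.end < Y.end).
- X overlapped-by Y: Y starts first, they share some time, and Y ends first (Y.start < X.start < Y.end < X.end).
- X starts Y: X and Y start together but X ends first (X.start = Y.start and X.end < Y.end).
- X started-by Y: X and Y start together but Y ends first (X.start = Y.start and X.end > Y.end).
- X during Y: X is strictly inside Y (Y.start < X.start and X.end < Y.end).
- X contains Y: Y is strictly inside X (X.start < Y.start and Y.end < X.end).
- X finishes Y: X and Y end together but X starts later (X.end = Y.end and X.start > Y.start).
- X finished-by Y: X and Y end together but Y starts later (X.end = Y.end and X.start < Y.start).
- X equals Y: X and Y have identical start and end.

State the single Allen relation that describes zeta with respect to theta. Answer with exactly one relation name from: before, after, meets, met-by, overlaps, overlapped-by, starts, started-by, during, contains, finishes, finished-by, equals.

zeta = [April 8, April 9]; theta = [April 9, April 20].
Compare endpoints: zeta.start < theta.start, zeta.start < theta.end, zeta.end = theta.start, zeta.end < theta.end.
That pattern is 'meets'.

meets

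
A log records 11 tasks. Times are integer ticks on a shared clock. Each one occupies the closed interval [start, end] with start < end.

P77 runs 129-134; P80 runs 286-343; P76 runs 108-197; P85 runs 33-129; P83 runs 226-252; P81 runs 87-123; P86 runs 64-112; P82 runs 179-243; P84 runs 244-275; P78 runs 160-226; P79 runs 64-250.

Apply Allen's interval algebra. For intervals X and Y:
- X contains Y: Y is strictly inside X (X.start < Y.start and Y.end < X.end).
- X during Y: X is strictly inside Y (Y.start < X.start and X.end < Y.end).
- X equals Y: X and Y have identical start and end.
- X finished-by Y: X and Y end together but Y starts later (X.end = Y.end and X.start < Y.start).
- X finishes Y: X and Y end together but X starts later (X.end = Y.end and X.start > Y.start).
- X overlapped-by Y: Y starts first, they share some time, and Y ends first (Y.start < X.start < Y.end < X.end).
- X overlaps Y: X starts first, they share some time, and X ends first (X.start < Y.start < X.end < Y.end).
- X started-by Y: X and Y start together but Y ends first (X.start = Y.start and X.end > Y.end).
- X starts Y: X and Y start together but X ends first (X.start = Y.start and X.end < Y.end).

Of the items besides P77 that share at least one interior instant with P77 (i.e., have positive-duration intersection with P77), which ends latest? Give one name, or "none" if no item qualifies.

P79

Target P77 = [129, 134].
P76 [108, 197] → contains → candidate.
P78 [160, 226] → after → excluded.
P79 [64, 250] → contains → candidate.
P80 [286, 343] → after → excluded.
P81 [87, 123] → before → excluded.
P82 [179, 243] → after → excluded.
P83 [226, 252] → after → excluded.
P84 [244, 275] → after → excluded.
P85 [33, 129] → meets → excluded.
P86 [64, 112] → before → excluded.
Among candidates, latest end is 250 → P79.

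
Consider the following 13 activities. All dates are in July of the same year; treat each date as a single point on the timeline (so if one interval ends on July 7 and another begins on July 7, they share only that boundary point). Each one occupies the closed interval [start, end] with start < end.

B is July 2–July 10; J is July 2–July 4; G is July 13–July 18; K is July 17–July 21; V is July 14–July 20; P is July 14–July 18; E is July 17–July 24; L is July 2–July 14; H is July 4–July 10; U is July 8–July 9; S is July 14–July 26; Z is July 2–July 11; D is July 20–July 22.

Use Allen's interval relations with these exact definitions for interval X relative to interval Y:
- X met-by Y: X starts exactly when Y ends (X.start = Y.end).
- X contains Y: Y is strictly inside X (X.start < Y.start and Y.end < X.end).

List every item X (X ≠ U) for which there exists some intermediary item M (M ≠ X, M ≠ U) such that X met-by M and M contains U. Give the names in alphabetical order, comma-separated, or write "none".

P, S, V

Target U = [July 8, July 9].
Intermediaries M with M contains U: B, H, L, Z.
Via B — items with X met-by B: none.
Via H — items with X met-by H: none.
Via L — items with X met-by L: P, S, V.
Via Z — items with X met-by Z: none.
Union: P, S, V.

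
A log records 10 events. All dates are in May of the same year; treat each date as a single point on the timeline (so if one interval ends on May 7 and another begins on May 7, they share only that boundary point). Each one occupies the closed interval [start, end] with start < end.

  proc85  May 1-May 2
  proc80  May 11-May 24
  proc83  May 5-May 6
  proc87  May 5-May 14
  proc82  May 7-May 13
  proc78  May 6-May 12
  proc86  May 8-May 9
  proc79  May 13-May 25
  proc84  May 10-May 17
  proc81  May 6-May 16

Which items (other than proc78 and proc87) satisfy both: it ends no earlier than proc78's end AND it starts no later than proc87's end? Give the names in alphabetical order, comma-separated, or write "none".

proc79, proc80, proc81, proc82, proc84

Conditions: its end is no earlier than proc78's end (X.end >= May 12) AND its start is no later than proc87's end (X.start <= May 14).
proc79: end May 25 >= May 12? ✓; start May 13 <= May 14? ✓ → yes.
proc80: end May 24 >= May 12? ✓; start May 11 <= May 14? ✓ → yes.
proc81: end May 16 >= May 12? ✓; start May 6 <= May 14? ✓ → yes.
proc82: end May 13 >= May 12? ✓; start May 7 <= May 14? ✓ → yes.
proc83: end May 6 >= May 12? ✗; start May 5 <= May 14? ✓ → no.
proc84: end May 17 >= May 12? ✓; start May 10 <= May 14? ✓ → yes.
proc85: end May 2 >= May 12? ✗; start May 1 <= May 14? ✓ → no.
proc86: end May 9 >= May 12? ✗; start May 8 <= May 14? ✓ → no.
Result: proc79, proc80, proc81, proc82, proc84.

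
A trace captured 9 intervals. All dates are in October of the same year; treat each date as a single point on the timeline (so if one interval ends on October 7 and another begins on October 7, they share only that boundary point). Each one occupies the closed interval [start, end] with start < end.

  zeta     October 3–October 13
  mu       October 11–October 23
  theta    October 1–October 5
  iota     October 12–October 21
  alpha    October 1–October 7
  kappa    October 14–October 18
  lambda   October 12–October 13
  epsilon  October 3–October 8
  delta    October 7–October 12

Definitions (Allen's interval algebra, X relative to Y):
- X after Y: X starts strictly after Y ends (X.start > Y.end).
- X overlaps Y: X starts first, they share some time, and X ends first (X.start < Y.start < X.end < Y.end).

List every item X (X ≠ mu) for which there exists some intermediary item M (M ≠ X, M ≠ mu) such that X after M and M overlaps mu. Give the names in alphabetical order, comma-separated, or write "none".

kappa

Target mu = [October 11, October 23].
Intermediaries M with M overlaps mu: delta, zeta.
Via delta — items with X after delta: kappa.
Via zeta — items with X after zeta: kappa.
Union: kappa.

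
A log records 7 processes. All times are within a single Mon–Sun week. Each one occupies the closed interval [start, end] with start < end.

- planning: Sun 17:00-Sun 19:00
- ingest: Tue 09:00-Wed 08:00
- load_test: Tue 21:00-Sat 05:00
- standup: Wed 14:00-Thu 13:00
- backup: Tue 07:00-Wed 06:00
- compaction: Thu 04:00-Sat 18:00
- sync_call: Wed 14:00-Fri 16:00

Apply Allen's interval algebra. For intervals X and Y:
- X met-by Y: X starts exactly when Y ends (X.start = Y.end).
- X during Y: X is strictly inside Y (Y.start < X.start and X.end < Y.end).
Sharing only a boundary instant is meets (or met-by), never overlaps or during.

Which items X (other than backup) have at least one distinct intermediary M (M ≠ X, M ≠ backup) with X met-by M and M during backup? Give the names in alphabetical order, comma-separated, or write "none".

none

Target backup = [Tue 07:00, Wed 06:00].
Intermediaries M with M during backup: none.
Union: none.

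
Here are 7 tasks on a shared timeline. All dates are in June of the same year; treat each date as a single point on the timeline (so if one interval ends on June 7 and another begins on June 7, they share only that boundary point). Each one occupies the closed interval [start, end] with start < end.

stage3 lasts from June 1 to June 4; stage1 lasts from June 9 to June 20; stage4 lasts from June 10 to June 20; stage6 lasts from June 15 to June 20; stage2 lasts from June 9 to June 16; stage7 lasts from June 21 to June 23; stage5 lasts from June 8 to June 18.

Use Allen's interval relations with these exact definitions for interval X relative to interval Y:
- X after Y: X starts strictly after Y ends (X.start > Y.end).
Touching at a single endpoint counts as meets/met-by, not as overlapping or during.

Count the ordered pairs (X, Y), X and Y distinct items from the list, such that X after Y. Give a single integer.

11

Checking all 42 ordered pairs for relation 'after'; matching pairs in alphabetical order:
(stage1, stage3): stage1 after stage3 ✓
(stage2, stage3): stage2 after stage3 ✓
(stage4, stage3): stage4 after stage3 ✓
(stage5, stage3): stage5 after stage3 ✓
(stage6, stage3): stage6 after stage3 ✓
(stage7, stage1): stage7 after stage1 ✓
(stage7, stage2): stage7 after stage2 ✓
(stage7, stage3): stage7 after stage3 ✓
(stage7, stage4): stage7 after stage4 ✓
(stage7, stage5): stage7 after stage5 ✓
(stage7, stage6): stage7 after stage6 ✓
Count: 11.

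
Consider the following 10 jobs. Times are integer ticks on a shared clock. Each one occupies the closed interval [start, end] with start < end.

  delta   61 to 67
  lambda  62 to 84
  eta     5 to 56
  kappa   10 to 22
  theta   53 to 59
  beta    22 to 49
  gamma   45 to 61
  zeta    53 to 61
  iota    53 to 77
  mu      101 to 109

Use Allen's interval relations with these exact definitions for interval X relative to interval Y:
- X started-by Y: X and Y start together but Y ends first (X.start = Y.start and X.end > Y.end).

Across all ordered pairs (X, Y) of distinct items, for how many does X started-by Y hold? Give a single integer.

Checking all 90 ordered pairs for relation 'started-by'; matching pairs in alphabetical order:
(iota, theta): iota started-by theta ✓
(iota, zeta): iota started-by zeta ✓
(zeta, theta): zeta started-by theta ✓
Count: 3.

3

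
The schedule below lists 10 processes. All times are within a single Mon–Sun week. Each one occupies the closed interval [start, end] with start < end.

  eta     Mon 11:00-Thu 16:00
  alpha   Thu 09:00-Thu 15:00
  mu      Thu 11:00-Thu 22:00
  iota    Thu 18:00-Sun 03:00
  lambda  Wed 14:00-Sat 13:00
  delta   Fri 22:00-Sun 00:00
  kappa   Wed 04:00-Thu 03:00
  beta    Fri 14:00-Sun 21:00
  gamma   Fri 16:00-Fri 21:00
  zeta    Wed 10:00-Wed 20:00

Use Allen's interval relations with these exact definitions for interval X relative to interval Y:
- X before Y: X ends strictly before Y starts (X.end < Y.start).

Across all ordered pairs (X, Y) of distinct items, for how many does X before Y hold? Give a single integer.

24

Checking all 90 ordered pairs for relation 'before'; matching pairs in alphabetical order:
(alpha, beta): alpha before beta ✓
(alpha, delta): alpha before delta ✓
(alpha, gamma): alpha before gamma ✓
(alpha, iota): alpha before iota ✓
(eta, beta): eta before beta ✓
(eta, delta): eta before delta ✓
(eta, gamma): eta before gamma ✓
(eta, iota): eta before iota ✓
(gamma, delta): gamma before delta ✓
(kappa, alpha): kappa before alpha ✓
(kappa, beta): kappa before beta ✓
(kappa, delta): kappa before delta ✓
(kappa, gamma): kappa before gamma ✓
(kappa, iota): kappa before iota ✓
(kappa, mu): kappa before mu ✓
(mu, beta): mu before beta ✓
(mu, delta): mu before delta ✓
(mu, gamma): mu before gamma ✓
(zeta, alpha): zeta before alpha ✓
(zeta, beta): zeta before beta ✓
(zeta, delta): zeta before delta ✓
(zeta, gamma): zeta before gamma ✓
(zeta, iota): zeta before iota ✓
(zeta, mu): zeta before mu ✓
Count: 24.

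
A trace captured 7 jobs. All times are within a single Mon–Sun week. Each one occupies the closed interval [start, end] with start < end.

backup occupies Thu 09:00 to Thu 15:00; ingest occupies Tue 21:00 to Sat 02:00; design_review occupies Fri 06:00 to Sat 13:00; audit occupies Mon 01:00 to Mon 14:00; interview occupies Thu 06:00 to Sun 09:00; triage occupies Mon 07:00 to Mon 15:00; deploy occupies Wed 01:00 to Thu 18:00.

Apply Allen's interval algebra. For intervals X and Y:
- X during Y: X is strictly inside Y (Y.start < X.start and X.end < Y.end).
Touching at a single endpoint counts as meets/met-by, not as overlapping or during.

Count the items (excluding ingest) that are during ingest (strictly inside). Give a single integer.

2

Target ingest = [Tue 21:00, Sat 02:00].
audit [Mon 01:00, Mon 14:00] → before → no.
backup [Thu 09:00, Thu 15:00] → during → counts.
deploy [Wed 01:00, Thu 18:00] → during → counts.
design_review [Fri 06:00, Sat 13:00] → overlapped-by → no.
interview [Thu 06:00, Sun 09:00] → overlapped-by → no.
triage [Mon 07:00, Mon 15:00] → before → no.
Total: 2.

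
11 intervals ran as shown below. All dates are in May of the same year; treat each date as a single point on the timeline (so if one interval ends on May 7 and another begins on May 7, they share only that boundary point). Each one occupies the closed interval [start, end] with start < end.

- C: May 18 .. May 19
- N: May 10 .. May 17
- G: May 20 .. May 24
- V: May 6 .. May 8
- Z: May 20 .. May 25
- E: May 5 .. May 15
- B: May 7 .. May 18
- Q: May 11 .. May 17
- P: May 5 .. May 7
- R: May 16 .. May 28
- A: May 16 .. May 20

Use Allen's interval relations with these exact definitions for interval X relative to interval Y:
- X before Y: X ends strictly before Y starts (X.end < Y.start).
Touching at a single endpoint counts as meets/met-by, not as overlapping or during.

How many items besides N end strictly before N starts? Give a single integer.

Target N = [May 10, May 17].
A [May 16, May 20] → overlapped-by → no.
B [May 7, May 18] → contains → no.
C [May 18, May 19] → after → no.
E [May 5, May 15] → overlaps → no.
G [May 20, May 24] → after → no.
P [May 5, May 7] → before → counts.
Q [May 11, May 17] → finishes → no.
R [May 16, May 28] → overlapped-by → no.
V [May 6, May 8] → before → counts.
Z [May 20, May 25] → after → no.
Total: 2.

2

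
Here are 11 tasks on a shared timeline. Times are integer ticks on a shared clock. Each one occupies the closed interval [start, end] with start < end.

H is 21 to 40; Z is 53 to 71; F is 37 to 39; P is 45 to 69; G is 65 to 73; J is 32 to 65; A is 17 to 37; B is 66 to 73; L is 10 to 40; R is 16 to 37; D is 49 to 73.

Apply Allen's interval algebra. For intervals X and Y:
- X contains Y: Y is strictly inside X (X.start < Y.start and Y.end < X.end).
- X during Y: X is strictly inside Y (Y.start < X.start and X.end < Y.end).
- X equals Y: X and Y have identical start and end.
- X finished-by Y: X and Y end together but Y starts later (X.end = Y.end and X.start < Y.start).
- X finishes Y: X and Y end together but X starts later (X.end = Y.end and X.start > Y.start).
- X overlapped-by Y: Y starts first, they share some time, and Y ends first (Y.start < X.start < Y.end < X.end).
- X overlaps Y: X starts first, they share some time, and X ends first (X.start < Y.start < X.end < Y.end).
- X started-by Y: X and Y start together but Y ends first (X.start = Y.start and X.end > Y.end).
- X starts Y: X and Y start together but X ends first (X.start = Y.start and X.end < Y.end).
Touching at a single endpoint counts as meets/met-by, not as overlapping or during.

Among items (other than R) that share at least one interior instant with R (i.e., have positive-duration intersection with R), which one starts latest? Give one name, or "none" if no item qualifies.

J

Target R = [16, 37].
A [17, 37] → finishes → candidate.
B [66, 73] → after → excluded.
D [49, 73] → after → excluded.
F [37, 39] → met-by → excluded.
G [65, 73] → after → excluded.
H [21, 40] → overlapped-by → candidate.
J [32, 65] → overlapped-by → candidate.
L [10, 40] → contains → candidate.
P [45, 69] → after → excluded.
Z [53, 71] → after → excluded.
Among candidates, latest start is 32 → J.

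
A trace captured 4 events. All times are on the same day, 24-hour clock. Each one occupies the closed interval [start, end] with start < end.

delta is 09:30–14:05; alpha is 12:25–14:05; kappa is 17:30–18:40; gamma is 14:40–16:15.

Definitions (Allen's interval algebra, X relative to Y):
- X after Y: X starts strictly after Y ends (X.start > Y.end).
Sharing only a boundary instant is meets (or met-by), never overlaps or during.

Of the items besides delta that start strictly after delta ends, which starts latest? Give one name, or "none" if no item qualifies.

kappa

Target delta = [09:30, 14:05].
alpha [12:25, 14:05] → finishes → excluded.
gamma [14:40, 16:15] → after → candidate.
kappa [17:30, 18:40] → after → candidate.
Among candidates, latest start is 17:30 → kappa.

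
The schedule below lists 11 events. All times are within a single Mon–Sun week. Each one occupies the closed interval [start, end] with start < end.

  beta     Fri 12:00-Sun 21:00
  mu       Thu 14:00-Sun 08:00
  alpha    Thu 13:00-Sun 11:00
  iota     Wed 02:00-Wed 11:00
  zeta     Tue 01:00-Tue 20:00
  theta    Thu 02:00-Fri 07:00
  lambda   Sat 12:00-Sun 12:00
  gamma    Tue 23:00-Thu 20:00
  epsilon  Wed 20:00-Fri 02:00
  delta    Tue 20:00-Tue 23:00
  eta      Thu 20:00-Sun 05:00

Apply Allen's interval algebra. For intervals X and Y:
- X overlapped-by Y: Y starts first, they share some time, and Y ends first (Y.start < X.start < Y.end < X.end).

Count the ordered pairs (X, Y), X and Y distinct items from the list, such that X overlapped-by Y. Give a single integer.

17

Checking all 110 ordered pairs for relation 'overlapped-by'; matching pairs in alphabetical order:
(alpha, epsilon): alpha overlapped-by epsilon ✓
(alpha, gamma): alpha overlapped-by gamma ✓
(alpha, theta): alpha overlapped-by theta ✓
(beta, alpha): beta overlapped-by alpha ✓
(beta, eta): beta overlapped-by eta ✓
(beta, mu): beta overlapped-by mu ✓
(epsilon, gamma): epsilon overlapped-by gamma ✓
(eta, epsilon): eta overlapped-by epsilon ✓
(eta, theta): eta overlapped-by theta ✓
(lambda, alpha): lambda overlapped-by alpha ✓
(lambda, eta): lambda overlapped-by eta ✓
(lambda, mu): lambda overlapped-by mu ✓
(mu, epsilon): mu overlapped-by epsilon ✓
(mu, gamma): mu overlapped-by gamma ✓
(mu, theta): mu overlapped-by theta ✓
(theta, epsilon): theta overlapped-by epsilon ✓
(theta, gamma): theta overlapped-by gamma ✓
Count: 17.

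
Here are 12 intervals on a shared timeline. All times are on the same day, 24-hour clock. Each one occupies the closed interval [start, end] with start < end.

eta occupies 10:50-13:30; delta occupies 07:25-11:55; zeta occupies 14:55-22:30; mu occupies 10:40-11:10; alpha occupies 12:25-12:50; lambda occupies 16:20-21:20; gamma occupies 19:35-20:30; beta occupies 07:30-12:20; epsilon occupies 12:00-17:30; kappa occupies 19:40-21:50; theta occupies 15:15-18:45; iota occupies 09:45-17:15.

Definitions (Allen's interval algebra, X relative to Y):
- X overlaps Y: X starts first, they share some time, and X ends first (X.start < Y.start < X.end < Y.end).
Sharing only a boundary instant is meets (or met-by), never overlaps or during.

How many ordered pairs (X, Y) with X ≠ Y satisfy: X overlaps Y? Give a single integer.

Checking all 132 ordered pairs for relation 'overlaps'; matching pairs in alphabetical order:
(beta, epsilon): beta overlaps epsilon ✓
(beta, eta): beta overlaps eta ✓
(beta, iota): beta overlaps iota ✓
(delta, beta): delta overlaps beta ✓
(delta, eta): delta overlaps eta ✓
(delta, iota): delta overlaps iota ✓
(epsilon, lambda): epsilon overlaps lambda ✓
(epsilon, theta): epsilon overlaps theta ✓
(epsilon, zeta): epsilon overlaps zeta ✓
(eta, epsilon): eta overlaps epsilon ✓
(gamma, kappa): gamma overlaps kappa ✓
(iota, epsilon): iota overlaps epsilon ✓
(iota, lambda): iota overlaps lambda ✓
(iota, theta): iota overlaps theta ✓
(iota, zeta): iota overlaps zeta ✓
(lambda, kappa): lambda overlaps kappa ✓
(mu, eta): mu overlaps eta ✓
(theta, lambda): theta overlaps lambda ✓
Count: 18.

18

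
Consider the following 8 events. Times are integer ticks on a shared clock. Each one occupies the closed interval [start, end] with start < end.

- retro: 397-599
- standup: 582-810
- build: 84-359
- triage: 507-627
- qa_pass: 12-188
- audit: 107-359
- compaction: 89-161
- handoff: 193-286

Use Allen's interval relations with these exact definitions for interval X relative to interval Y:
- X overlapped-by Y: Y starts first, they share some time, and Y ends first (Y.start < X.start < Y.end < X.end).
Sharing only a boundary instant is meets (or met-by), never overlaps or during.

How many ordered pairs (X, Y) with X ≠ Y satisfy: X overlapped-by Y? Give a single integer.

Checking all 56 ordered pairs for relation 'overlapped-by'; matching pairs in alphabetical order:
(audit, compaction): audit overlapped-by compaction ✓
(audit, qa_pass): audit overlapped-by qa_pass ✓
(build, qa_pass): build overlapped-by qa_pass ✓
(standup, retro): standup overlapped-by retro ✓
(standup, triage): standup overlapped-by triage ✓
(triage, retro): triage overlapped-by retro ✓
Count: 6.

6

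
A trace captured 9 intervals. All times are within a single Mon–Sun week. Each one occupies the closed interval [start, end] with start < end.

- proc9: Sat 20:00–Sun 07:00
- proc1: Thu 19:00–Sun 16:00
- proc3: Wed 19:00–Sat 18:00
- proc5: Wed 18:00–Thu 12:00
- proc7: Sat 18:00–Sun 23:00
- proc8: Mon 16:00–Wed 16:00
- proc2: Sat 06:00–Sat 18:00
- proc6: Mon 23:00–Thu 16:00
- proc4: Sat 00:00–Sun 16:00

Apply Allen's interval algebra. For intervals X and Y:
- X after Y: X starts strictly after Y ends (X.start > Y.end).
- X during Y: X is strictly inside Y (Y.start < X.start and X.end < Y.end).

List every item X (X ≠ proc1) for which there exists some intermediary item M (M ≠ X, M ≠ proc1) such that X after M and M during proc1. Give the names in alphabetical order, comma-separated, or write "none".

proc9

Target proc1 = [Thu 19:00, Sun 16:00].
Intermediaries M with M during proc1: proc2, proc9.
Via proc2 — items with X after proc2: proc9.
Via proc9 — items with X after proc9: none.
Union: proc9.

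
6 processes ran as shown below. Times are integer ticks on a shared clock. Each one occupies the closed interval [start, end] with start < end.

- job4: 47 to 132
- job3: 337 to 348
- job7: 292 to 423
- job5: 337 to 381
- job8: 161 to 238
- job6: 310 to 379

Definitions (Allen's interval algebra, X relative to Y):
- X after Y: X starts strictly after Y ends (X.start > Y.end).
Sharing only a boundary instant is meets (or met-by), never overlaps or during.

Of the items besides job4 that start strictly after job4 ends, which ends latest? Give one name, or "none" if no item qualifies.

Target job4 = [47, 132].
job3 [337, 348] → after → candidate.
job5 [337, 381] → after → candidate.
job6 [310, 379] → after → candidate.
job7 [292, 423] → after → candidate.
job8 [161, 238] → after → candidate.
Among candidates, latest end is 423 → job7.

job7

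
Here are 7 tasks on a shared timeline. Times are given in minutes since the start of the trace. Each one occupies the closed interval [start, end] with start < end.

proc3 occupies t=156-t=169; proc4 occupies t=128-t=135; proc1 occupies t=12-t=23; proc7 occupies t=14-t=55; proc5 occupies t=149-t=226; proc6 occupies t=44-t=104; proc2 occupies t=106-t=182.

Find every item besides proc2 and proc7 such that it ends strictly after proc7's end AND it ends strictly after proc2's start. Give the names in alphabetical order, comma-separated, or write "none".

Conditions: its end is strictly after proc7's end (X.end > t=55) AND its end is strictly after proc2's start (X.end > t=106).
proc1: end t=23 > t=55? ✗; end t=23 > t=106? ✗ → no.
proc3: end t=169 > t=55? ✓; end t=169 > t=106? ✓ → yes.
proc4: end t=135 > t=55? ✓; end t=135 > t=106? ✓ → yes.
proc5: end t=226 > t=55? ✓; end t=226 > t=106? ✓ → yes.
proc6: end t=104 > t=55? ✓; end t=104 > t=106? ✗ → no.
Result: proc3, proc4, proc5.

proc3, proc4, proc5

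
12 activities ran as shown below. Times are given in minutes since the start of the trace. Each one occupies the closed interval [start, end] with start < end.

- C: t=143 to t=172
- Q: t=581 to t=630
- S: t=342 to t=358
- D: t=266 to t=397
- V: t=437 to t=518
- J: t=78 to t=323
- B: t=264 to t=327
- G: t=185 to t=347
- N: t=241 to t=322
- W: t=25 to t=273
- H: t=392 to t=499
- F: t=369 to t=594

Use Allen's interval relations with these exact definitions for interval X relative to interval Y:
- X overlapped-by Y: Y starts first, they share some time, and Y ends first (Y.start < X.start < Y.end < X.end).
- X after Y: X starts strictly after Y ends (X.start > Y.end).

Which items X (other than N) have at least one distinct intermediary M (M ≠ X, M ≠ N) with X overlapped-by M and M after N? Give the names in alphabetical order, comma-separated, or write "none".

Target N = [t=241, t=322].
Intermediaries M with M after N: F, H, Q, S, V.
Via F — items with X overlapped-by F: Q.
Via H — items with X overlapped-by H: V.
Via Q — items with X overlapped-by Q: none.
Via S — items with X overlapped-by S: none.
Via V — items with X overlapped-by V: none.
Union: Q, V.

Q, V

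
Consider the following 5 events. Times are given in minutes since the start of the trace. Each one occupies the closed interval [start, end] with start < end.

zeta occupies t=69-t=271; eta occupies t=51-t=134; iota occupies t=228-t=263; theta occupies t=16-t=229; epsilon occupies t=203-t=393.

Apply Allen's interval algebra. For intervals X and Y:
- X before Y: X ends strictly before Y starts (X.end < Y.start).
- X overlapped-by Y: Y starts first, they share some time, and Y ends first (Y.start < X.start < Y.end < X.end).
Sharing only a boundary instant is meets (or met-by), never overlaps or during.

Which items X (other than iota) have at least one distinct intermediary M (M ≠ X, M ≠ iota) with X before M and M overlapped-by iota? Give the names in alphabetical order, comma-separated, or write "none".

Target iota = [t=228, t=263].
Intermediaries M with M overlapped-by iota: none.
Union: none.

none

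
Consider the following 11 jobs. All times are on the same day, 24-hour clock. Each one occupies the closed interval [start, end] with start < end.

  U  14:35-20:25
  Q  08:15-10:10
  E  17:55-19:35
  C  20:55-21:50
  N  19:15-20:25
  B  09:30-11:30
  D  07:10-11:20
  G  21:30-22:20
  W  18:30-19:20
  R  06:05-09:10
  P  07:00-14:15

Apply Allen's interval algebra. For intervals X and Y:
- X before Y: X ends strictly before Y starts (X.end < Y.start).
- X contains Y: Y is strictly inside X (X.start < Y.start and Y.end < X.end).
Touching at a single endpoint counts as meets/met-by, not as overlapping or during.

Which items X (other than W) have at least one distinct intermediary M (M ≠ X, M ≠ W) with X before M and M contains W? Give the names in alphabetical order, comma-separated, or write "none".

Target W = [18:30, 19:20].
Intermediaries M with M contains W: E, U.
Via E — items with X before E: B, D, P, Q, R.
Via U — items with X before U: B, D, P, Q, R.
Union: B, D, P, Q, R.

B, D, P, Q, R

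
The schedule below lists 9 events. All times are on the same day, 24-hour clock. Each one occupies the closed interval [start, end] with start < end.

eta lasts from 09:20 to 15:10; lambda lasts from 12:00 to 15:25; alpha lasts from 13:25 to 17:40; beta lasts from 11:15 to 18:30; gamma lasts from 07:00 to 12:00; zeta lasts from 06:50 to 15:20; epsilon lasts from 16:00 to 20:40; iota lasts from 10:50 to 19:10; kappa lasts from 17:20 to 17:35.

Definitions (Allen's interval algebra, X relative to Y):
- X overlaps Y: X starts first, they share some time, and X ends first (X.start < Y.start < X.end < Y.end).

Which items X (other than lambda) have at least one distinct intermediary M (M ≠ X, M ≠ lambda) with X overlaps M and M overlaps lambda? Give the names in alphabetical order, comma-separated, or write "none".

gamma

Target lambda = [12:00, 15:25].
Intermediaries M with M overlaps lambda: eta, zeta.
Via eta — items with X overlaps eta: gamma.
Via zeta — items with X overlaps zeta: none.
Union: gamma.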